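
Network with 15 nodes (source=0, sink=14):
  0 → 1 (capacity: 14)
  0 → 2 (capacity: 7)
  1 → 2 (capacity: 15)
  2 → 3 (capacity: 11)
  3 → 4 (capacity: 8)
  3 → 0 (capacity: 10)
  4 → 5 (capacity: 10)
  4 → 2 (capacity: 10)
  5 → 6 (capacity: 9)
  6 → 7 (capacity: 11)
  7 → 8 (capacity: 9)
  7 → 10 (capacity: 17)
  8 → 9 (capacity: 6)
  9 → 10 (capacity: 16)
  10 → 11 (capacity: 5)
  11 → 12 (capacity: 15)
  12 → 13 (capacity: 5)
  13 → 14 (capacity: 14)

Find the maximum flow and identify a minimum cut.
Max flow = 5, Min cut edges: (12,13)

Maximum flow: 5
Minimum cut: (12,13)
Partition: S = [0, 1, 2, 3, 4, 5, 6, 7, 8, 9, 10, 11, 12], T = [13, 14]

Max-flow min-cut theorem verified: both equal 5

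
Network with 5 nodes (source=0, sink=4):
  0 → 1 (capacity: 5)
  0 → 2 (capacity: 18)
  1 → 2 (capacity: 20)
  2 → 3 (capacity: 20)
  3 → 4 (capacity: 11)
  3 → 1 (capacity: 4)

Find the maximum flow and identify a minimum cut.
Max flow = 11, Min cut edges: (3,4)

Maximum flow: 11
Minimum cut: (3,4)
Partition: S = [0, 1, 2, 3], T = [4]

Max-flow min-cut theorem verified: both equal 11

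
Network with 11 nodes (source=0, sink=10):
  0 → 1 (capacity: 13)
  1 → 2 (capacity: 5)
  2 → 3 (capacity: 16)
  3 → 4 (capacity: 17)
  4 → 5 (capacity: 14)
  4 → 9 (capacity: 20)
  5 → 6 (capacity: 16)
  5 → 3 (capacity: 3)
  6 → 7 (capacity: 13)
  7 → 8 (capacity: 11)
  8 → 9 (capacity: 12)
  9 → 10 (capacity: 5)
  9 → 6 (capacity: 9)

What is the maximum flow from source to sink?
Maximum flow = 5

Max flow: 5

Flow assignment:
  0 → 1: 5/13
  1 → 2: 5/5
  2 → 3: 5/16
  3 → 4: 5/17
  4 → 9: 5/20
  9 → 10: 5/5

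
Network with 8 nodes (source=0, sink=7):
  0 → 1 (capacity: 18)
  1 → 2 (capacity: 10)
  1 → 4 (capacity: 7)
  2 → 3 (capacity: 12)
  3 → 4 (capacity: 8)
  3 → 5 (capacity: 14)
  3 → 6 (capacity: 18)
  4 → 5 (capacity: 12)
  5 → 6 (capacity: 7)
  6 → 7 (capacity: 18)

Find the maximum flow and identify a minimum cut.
Max flow = 17, Min cut edges: (1,2), (5,6)

Maximum flow: 17
Minimum cut: (1,2), (5,6)
Partition: S = [0, 1, 4, 5], T = [2, 3, 6, 7]

Max-flow min-cut theorem verified: both equal 17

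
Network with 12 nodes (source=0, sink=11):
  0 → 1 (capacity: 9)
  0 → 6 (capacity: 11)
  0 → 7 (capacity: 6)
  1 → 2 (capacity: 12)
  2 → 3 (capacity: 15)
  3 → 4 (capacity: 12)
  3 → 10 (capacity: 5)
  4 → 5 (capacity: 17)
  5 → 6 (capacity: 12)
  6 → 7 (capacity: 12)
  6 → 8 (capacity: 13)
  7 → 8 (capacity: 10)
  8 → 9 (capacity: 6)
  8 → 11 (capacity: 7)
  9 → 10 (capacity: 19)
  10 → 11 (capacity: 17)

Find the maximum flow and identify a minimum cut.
Max flow = 18, Min cut edges: (3,10), (8,9), (8,11)

Maximum flow: 18
Minimum cut: (3,10), (8,9), (8,11)
Partition: S = [0, 1, 2, 3, 4, 5, 6, 7, 8], T = [9, 10, 11]

Max-flow min-cut theorem verified: both equal 18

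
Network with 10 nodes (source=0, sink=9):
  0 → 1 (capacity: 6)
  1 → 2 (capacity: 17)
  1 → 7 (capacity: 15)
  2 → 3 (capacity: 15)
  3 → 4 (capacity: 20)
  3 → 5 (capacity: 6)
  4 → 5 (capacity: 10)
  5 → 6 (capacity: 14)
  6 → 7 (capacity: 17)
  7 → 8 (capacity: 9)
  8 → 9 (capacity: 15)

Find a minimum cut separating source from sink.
Min cut value = 6, edges: (0,1)

Min cut value: 6
Partition: S = [0], T = [1, 2, 3, 4, 5, 6, 7, 8, 9]
Cut edges: (0,1)

By max-flow min-cut theorem, max flow = min cut = 6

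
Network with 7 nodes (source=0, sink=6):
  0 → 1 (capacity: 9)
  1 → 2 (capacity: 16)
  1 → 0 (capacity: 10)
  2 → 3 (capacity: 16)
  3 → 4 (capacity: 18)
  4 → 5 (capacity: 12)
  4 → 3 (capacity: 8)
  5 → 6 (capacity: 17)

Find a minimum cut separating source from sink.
Min cut value = 9, edges: (0,1)

Min cut value: 9
Partition: S = [0], T = [1, 2, 3, 4, 5, 6]
Cut edges: (0,1)

By max-flow min-cut theorem, max flow = min cut = 9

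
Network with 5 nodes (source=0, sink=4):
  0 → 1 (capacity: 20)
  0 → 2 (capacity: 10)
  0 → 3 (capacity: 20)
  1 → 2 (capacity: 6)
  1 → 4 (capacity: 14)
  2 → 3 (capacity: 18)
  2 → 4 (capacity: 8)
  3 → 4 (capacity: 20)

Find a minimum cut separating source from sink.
Min cut value = 42, edges: (1,4), (2,4), (3,4)

Min cut value: 42
Partition: S = [0, 1, 2, 3], T = [4]
Cut edges: (1,4), (2,4), (3,4)

By max-flow min-cut theorem, max flow = min cut = 42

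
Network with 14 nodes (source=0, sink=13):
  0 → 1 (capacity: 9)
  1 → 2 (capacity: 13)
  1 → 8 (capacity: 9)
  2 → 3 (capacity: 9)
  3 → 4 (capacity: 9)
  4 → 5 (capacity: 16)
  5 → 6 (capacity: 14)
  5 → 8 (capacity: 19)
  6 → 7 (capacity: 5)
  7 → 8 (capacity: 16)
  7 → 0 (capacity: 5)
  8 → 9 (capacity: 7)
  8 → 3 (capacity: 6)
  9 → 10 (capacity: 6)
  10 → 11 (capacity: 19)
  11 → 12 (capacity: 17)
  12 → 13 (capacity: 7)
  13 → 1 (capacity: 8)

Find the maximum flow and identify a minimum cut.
Max flow = 6, Min cut edges: (9,10)

Maximum flow: 6
Minimum cut: (9,10)
Partition: S = [0, 1, 2, 3, 4, 5, 6, 7, 8, 9], T = [10, 11, 12, 13]

Max-flow min-cut theorem verified: both equal 6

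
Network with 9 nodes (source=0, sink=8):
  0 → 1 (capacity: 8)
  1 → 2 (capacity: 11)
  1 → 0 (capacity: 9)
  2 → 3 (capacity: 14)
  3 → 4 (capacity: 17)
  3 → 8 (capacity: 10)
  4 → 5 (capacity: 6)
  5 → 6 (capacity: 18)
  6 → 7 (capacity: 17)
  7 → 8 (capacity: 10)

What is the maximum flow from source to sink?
Maximum flow = 8

Max flow: 8

Flow assignment:
  0 → 1: 8/8
  1 → 2: 8/11
  2 → 3: 8/14
  3 → 8: 8/10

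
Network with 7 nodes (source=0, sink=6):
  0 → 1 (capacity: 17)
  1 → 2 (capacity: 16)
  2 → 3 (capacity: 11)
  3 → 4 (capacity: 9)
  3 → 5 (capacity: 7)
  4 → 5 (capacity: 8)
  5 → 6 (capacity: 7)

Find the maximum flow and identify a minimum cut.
Max flow = 7, Min cut edges: (5,6)

Maximum flow: 7
Minimum cut: (5,6)
Partition: S = [0, 1, 2, 3, 4, 5], T = [6]

Max-flow min-cut theorem verified: both equal 7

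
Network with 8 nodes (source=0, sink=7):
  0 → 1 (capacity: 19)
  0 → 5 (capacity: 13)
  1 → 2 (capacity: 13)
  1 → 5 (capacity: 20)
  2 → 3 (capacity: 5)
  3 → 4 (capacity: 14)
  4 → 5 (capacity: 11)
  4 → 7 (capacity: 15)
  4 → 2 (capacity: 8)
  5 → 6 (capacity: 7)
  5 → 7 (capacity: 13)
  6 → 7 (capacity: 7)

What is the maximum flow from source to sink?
Maximum flow = 25

Max flow: 25

Flow assignment:
  0 → 1: 12/19
  0 → 5: 13/13
  1 → 2: 5/13
  1 → 5: 7/20
  2 → 3: 5/5
  3 → 4: 5/14
  4 → 7: 5/15
  5 → 6: 7/7
  5 → 7: 13/13
  6 → 7: 7/7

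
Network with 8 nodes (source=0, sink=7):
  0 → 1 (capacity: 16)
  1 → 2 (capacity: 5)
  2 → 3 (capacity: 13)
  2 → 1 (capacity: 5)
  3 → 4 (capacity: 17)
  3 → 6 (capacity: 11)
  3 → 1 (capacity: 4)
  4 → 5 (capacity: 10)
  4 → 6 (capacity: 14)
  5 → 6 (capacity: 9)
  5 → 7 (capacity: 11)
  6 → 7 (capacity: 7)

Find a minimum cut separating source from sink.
Min cut value = 5, edges: (1,2)

Min cut value: 5
Partition: S = [0, 1], T = [2, 3, 4, 5, 6, 7]
Cut edges: (1,2)

By max-flow min-cut theorem, max flow = min cut = 5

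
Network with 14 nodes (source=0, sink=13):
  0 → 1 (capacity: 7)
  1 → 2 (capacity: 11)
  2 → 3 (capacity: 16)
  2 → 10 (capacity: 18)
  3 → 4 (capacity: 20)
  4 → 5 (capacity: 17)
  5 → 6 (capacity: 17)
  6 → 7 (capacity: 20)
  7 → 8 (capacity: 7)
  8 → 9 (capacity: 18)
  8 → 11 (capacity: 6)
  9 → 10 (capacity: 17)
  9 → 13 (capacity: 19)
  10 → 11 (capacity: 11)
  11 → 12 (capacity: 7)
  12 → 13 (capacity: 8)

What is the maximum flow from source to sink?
Maximum flow = 7

Max flow: 7

Flow assignment:
  0 → 1: 7/7
  1 → 2: 7/11
  2 → 10: 7/18
  10 → 11: 7/11
  11 → 12: 7/7
  12 → 13: 7/8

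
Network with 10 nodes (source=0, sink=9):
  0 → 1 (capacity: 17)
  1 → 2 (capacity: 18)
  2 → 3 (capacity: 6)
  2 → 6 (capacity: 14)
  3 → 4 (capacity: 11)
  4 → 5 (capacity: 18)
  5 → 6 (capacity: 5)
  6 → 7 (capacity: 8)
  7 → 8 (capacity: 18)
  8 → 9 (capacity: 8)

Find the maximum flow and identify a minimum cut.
Max flow = 8, Min cut edges: (8,9)

Maximum flow: 8
Minimum cut: (8,9)
Partition: S = [0, 1, 2, 3, 4, 5, 6, 7, 8], T = [9]

Max-flow min-cut theorem verified: both equal 8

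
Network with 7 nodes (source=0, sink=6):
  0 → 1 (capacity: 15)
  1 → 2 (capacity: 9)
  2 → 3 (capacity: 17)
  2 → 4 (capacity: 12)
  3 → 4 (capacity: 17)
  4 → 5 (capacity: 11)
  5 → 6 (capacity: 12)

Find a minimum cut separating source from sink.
Min cut value = 9, edges: (1,2)

Min cut value: 9
Partition: S = [0, 1], T = [2, 3, 4, 5, 6]
Cut edges: (1,2)

By max-flow min-cut theorem, max flow = min cut = 9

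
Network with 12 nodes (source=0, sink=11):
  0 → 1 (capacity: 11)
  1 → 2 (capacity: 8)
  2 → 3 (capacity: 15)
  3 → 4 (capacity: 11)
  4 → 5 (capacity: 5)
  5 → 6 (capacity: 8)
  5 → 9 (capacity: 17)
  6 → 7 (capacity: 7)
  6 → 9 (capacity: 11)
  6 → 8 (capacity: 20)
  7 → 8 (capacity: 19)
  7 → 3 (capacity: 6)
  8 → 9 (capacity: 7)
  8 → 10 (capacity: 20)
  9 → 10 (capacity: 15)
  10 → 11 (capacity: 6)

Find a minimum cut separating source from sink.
Min cut value = 5, edges: (4,5)

Min cut value: 5
Partition: S = [0, 1, 2, 3, 4], T = [5, 6, 7, 8, 9, 10, 11]
Cut edges: (4,5)

By max-flow min-cut theorem, max flow = min cut = 5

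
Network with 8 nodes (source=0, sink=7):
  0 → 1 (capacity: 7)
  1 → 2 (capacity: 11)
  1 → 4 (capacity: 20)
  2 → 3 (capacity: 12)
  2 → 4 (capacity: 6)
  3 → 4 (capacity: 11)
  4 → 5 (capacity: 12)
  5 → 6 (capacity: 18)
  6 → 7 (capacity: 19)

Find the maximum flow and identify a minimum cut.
Max flow = 7, Min cut edges: (0,1)

Maximum flow: 7
Minimum cut: (0,1)
Partition: S = [0], T = [1, 2, 3, 4, 5, 6, 7]

Max-flow min-cut theorem verified: both equal 7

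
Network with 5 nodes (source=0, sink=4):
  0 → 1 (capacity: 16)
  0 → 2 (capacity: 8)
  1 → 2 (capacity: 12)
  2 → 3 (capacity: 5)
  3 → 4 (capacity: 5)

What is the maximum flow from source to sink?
Maximum flow = 5

Max flow: 5

Flow assignment:
  0 → 1: 5/16
  1 → 2: 5/12
  2 → 3: 5/5
  3 → 4: 5/5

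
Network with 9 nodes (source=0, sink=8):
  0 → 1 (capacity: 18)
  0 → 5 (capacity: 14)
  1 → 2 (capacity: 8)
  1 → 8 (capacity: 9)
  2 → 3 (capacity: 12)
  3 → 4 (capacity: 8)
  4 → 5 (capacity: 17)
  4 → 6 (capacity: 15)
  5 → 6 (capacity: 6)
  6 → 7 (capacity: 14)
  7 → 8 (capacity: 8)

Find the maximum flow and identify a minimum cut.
Max flow = 17, Min cut edges: (1,8), (7,8)

Maximum flow: 17
Minimum cut: (1,8), (7,8)
Partition: S = [0, 1, 2, 3, 4, 5, 6, 7], T = [8]

Max-flow min-cut theorem verified: both equal 17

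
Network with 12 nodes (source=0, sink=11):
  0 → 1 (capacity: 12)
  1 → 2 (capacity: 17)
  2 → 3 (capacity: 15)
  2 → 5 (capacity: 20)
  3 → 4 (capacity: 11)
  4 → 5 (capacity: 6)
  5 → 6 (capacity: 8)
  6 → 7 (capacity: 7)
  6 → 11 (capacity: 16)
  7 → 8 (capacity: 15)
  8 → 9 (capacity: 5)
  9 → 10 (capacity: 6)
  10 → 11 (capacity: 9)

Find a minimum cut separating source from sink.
Min cut value = 8, edges: (5,6)

Min cut value: 8
Partition: S = [0, 1, 2, 3, 4, 5], T = [6, 7, 8, 9, 10, 11]
Cut edges: (5,6)

By max-flow min-cut theorem, max flow = min cut = 8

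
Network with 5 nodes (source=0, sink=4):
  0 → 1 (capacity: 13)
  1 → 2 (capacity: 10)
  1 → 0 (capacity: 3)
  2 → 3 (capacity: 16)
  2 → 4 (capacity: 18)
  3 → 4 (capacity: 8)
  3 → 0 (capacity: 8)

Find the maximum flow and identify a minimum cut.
Max flow = 10, Min cut edges: (1,2)

Maximum flow: 10
Minimum cut: (1,2)
Partition: S = [0, 1], T = [2, 3, 4]

Max-flow min-cut theorem verified: both equal 10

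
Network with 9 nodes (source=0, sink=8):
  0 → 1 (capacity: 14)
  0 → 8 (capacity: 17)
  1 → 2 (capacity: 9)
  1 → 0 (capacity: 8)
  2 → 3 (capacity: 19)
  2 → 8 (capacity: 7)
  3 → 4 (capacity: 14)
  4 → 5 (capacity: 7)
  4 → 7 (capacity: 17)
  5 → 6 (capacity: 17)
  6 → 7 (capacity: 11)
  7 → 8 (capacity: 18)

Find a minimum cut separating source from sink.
Min cut value = 26, edges: (0,8), (1,2)

Min cut value: 26
Partition: S = [0, 1], T = [2, 3, 4, 5, 6, 7, 8]
Cut edges: (0,8), (1,2)

By max-flow min-cut theorem, max flow = min cut = 26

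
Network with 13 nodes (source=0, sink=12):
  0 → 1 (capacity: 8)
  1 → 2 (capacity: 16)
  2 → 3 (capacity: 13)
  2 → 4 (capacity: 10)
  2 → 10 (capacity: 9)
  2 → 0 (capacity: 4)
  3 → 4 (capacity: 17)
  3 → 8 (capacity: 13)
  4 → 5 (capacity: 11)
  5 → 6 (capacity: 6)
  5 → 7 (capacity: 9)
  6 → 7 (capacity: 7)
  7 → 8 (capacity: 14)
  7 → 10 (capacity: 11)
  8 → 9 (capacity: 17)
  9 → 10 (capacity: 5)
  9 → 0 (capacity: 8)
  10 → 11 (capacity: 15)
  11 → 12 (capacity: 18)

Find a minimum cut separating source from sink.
Min cut value = 8, edges: (0,1)

Min cut value: 8
Partition: S = [0], T = [1, 2, 3, 4, 5, 6, 7, 8, 9, 10, 11, 12]
Cut edges: (0,1)

By max-flow min-cut theorem, max flow = min cut = 8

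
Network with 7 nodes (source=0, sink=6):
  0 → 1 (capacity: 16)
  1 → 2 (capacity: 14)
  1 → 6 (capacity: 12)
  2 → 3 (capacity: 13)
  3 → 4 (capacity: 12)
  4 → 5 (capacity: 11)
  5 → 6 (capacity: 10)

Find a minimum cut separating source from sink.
Min cut value = 16, edges: (0,1)

Min cut value: 16
Partition: S = [0], T = [1, 2, 3, 4, 5, 6]
Cut edges: (0,1)

By max-flow min-cut theorem, max flow = min cut = 16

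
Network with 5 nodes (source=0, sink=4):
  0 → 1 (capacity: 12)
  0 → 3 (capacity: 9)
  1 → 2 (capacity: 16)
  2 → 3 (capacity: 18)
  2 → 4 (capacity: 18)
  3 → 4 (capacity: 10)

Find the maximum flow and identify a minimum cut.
Max flow = 21, Min cut edges: (0,1), (0,3)

Maximum flow: 21
Minimum cut: (0,1), (0,3)
Partition: S = [0], T = [1, 2, 3, 4]

Max-flow min-cut theorem verified: both equal 21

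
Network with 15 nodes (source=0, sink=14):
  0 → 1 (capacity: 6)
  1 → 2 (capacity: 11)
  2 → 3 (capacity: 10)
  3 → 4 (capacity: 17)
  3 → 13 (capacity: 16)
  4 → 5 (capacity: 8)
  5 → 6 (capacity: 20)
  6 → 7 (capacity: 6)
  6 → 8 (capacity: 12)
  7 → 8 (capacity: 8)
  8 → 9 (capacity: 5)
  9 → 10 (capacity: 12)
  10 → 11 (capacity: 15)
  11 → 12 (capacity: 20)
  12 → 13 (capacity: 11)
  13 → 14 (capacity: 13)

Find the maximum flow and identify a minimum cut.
Max flow = 6, Min cut edges: (0,1)

Maximum flow: 6
Minimum cut: (0,1)
Partition: S = [0], T = [1, 2, 3, 4, 5, 6, 7, 8, 9, 10, 11, 12, 13, 14]

Max-flow min-cut theorem verified: both equal 6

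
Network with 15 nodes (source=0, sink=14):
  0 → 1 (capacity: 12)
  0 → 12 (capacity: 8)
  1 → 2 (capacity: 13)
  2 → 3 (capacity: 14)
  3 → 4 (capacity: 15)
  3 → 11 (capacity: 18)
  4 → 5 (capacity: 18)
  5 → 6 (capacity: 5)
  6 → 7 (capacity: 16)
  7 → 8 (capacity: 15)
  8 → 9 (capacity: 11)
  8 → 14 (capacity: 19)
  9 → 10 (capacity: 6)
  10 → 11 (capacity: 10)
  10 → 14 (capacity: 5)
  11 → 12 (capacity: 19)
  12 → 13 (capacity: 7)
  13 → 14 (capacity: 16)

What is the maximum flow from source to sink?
Maximum flow = 12

Max flow: 12

Flow assignment:
  0 → 1: 12/12
  1 → 2: 12/13
  2 → 3: 12/14
  3 → 4: 5/15
  3 → 11: 7/18
  4 → 5: 5/18
  5 → 6: 5/5
  6 → 7: 5/16
  7 → 8: 5/15
  8 → 14: 5/19
  11 → 12: 7/19
  12 → 13: 7/7
  13 → 14: 7/16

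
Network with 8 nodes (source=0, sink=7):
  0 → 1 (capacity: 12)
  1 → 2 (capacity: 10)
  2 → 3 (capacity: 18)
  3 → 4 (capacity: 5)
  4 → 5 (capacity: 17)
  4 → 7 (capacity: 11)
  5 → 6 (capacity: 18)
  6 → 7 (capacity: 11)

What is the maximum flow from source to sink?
Maximum flow = 5

Max flow: 5

Flow assignment:
  0 → 1: 5/12
  1 → 2: 5/10
  2 → 3: 5/18
  3 → 4: 5/5
  4 → 7: 5/11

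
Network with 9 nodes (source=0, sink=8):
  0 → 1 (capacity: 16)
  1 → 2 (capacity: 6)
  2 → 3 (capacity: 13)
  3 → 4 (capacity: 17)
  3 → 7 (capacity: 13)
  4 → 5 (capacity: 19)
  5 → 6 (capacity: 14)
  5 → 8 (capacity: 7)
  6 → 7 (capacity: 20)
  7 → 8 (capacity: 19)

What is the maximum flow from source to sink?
Maximum flow = 6

Max flow: 6

Flow assignment:
  0 → 1: 6/16
  1 → 2: 6/6
  2 → 3: 6/13
  3 → 7: 6/13
  7 → 8: 6/19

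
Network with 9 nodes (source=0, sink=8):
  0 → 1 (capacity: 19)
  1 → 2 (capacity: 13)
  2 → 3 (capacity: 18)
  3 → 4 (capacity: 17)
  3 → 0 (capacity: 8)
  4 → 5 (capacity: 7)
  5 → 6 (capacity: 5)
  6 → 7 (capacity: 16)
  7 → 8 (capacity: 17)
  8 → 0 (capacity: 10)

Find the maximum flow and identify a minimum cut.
Max flow = 5, Min cut edges: (5,6)

Maximum flow: 5
Minimum cut: (5,6)
Partition: S = [0, 1, 2, 3, 4, 5], T = [6, 7, 8]

Max-flow min-cut theorem verified: both equal 5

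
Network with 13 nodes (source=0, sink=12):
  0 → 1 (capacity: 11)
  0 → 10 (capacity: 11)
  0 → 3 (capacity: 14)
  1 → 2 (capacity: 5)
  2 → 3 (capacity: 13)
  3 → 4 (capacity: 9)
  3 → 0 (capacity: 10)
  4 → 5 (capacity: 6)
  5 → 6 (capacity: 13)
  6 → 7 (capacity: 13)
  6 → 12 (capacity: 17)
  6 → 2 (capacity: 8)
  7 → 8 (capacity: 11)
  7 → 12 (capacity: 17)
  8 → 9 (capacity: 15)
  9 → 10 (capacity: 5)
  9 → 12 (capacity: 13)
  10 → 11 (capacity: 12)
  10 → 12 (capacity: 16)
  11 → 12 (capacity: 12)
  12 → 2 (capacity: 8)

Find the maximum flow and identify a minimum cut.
Max flow = 17, Min cut edges: (0,10), (4,5)

Maximum flow: 17
Minimum cut: (0,10), (4,5)
Partition: S = [0, 1, 2, 3, 4], T = [5, 6, 7, 8, 9, 10, 11, 12]

Max-flow min-cut theorem verified: both equal 17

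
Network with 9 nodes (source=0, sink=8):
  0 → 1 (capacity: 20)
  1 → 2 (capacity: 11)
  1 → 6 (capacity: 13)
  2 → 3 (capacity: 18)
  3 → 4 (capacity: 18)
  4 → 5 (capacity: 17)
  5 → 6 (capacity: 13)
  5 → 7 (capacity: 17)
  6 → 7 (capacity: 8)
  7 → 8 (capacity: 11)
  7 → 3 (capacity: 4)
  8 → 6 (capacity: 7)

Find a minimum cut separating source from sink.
Min cut value = 11, edges: (7,8)

Min cut value: 11
Partition: S = [0, 1, 2, 3, 4, 5, 6, 7], T = [8]
Cut edges: (7,8)

By max-flow min-cut theorem, max flow = min cut = 11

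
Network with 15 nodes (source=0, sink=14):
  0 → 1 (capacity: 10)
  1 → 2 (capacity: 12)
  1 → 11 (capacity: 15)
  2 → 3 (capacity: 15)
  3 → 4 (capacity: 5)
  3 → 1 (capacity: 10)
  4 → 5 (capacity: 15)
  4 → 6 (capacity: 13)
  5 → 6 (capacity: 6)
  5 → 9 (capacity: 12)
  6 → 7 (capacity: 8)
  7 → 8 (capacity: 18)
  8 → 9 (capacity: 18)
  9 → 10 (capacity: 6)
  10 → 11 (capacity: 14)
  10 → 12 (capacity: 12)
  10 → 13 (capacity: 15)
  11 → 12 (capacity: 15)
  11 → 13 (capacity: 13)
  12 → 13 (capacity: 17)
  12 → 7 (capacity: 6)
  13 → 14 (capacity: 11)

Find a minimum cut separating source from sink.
Min cut value = 10, edges: (0,1)

Min cut value: 10
Partition: S = [0], T = [1, 2, 3, 4, 5, 6, 7, 8, 9, 10, 11, 12, 13, 14]
Cut edges: (0,1)

By max-flow min-cut theorem, max flow = min cut = 10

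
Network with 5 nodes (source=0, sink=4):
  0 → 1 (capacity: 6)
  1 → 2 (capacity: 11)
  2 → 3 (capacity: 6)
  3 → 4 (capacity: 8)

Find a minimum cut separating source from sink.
Min cut value = 6, edges: (2,3)

Min cut value: 6
Partition: S = [0, 1, 2], T = [3, 4]
Cut edges: (2,3)

By max-flow min-cut theorem, max flow = min cut = 6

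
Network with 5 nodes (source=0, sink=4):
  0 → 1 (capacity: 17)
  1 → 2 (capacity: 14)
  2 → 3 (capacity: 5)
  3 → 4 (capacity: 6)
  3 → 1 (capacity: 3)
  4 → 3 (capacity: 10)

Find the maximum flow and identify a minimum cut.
Max flow = 5, Min cut edges: (2,3)

Maximum flow: 5
Minimum cut: (2,3)
Partition: S = [0, 1, 2], T = [3, 4]

Max-flow min-cut theorem verified: both equal 5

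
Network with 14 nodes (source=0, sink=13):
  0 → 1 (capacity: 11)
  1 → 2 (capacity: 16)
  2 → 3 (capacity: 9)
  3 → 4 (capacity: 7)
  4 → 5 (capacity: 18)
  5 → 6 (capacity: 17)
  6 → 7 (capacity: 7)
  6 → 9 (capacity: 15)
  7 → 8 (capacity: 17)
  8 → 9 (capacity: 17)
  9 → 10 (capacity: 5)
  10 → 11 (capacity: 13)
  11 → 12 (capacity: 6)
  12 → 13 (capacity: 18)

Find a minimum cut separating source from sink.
Min cut value = 5, edges: (9,10)

Min cut value: 5
Partition: S = [0, 1, 2, 3, 4, 5, 6, 7, 8, 9], T = [10, 11, 12, 13]
Cut edges: (9,10)

By max-flow min-cut theorem, max flow = min cut = 5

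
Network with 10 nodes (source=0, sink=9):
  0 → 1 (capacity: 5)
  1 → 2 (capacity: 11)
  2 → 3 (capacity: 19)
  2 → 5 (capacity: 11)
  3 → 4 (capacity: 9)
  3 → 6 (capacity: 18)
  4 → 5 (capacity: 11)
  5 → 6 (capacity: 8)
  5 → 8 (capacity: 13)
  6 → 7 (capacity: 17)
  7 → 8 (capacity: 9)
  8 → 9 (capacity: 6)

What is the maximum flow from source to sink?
Maximum flow = 5

Max flow: 5

Flow assignment:
  0 → 1: 5/5
  1 → 2: 5/11
  2 → 5: 5/11
  5 → 8: 5/13
  8 → 9: 5/6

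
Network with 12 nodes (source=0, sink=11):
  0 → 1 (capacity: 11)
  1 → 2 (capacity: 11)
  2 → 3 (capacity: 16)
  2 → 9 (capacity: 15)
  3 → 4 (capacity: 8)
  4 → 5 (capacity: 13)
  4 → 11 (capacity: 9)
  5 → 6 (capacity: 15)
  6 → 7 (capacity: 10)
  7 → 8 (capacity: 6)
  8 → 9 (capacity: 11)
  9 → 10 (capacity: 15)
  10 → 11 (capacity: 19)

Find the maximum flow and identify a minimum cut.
Max flow = 11, Min cut edges: (1,2)

Maximum flow: 11
Minimum cut: (1,2)
Partition: S = [0, 1], T = [2, 3, 4, 5, 6, 7, 8, 9, 10, 11]

Max-flow min-cut theorem verified: both equal 11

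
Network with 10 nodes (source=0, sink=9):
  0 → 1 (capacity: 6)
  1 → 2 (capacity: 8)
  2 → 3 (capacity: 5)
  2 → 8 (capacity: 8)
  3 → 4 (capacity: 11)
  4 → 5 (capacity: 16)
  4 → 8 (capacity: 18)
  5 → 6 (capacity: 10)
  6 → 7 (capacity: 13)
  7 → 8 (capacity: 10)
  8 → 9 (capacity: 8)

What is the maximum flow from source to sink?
Maximum flow = 6

Max flow: 6

Flow assignment:
  0 → 1: 6/6
  1 → 2: 6/8
  2 → 8: 6/8
  8 → 9: 6/8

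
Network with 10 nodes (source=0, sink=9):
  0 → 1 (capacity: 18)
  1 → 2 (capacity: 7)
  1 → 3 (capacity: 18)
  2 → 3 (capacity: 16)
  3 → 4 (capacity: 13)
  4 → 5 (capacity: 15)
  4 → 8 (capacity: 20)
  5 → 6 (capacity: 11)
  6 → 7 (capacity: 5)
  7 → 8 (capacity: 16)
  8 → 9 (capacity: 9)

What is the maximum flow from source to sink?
Maximum flow = 9

Max flow: 9

Flow assignment:
  0 → 1: 9/18
  1 → 3: 9/18
  3 → 4: 9/13
  4 → 8: 9/20
  8 → 9: 9/9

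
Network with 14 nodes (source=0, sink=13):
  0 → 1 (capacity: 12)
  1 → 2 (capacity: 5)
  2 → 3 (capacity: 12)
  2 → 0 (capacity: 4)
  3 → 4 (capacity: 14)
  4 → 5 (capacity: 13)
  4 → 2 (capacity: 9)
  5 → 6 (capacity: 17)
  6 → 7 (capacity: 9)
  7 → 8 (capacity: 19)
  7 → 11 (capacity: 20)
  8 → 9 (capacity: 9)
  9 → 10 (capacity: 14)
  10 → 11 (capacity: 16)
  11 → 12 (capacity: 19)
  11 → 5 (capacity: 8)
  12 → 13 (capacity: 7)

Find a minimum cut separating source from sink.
Min cut value = 5, edges: (1,2)

Min cut value: 5
Partition: S = [0, 1], T = [2, 3, 4, 5, 6, 7, 8, 9, 10, 11, 12, 13]
Cut edges: (1,2)

By max-flow min-cut theorem, max flow = min cut = 5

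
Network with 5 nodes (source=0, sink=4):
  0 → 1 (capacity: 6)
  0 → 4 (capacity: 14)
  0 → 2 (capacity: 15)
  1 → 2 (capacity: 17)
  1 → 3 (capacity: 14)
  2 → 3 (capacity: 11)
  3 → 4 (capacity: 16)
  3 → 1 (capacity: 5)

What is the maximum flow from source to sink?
Maximum flow = 30

Max flow: 30

Flow assignment:
  0 → 1: 5/6
  0 → 4: 14/14
  0 → 2: 11/15
  1 → 3: 5/14
  2 → 3: 11/11
  3 → 4: 16/16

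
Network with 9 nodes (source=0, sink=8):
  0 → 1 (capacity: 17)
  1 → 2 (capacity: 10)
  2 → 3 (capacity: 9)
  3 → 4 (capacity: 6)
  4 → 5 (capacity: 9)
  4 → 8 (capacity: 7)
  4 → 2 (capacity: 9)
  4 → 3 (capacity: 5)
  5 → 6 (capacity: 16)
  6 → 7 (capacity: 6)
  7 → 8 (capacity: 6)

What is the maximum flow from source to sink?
Maximum flow = 6

Max flow: 6

Flow assignment:
  0 → 1: 6/17
  1 → 2: 6/10
  2 → 3: 6/9
  3 → 4: 6/6
  4 → 8: 6/7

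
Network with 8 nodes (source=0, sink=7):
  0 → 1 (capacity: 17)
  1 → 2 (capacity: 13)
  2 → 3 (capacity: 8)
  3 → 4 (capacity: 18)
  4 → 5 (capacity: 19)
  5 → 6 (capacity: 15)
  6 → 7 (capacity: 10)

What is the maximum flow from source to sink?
Maximum flow = 8

Max flow: 8

Flow assignment:
  0 → 1: 8/17
  1 → 2: 8/13
  2 → 3: 8/8
  3 → 4: 8/18
  4 → 5: 8/19
  5 → 6: 8/15
  6 → 7: 8/10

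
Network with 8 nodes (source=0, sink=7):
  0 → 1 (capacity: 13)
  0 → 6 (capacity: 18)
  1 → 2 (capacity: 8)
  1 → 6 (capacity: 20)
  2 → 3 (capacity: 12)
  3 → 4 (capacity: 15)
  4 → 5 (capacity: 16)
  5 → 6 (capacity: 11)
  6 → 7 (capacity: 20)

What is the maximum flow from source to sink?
Maximum flow = 20

Max flow: 20

Flow assignment:
  0 → 1: 2/13
  0 → 6: 18/18
  1 → 6: 2/20
  6 → 7: 20/20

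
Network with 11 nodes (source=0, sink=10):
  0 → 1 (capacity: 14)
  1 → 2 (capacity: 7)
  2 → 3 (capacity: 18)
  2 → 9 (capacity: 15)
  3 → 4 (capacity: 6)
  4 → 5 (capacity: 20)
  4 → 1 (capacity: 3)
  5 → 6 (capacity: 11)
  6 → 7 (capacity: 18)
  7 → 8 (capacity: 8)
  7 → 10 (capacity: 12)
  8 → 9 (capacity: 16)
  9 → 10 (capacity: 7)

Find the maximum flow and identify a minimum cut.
Max flow = 7, Min cut edges: (1,2)

Maximum flow: 7
Minimum cut: (1,2)
Partition: S = [0, 1], T = [2, 3, 4, 5, 6, 7, 8, 9, 10]

Max-flow min-cut theorem verified: both equal 7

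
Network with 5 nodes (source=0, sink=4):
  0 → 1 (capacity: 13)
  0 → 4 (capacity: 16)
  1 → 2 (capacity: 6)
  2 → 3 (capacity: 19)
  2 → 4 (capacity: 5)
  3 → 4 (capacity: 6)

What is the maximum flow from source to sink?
Maximum flow = 22

Max flow: 22

Flow assignment:
  0 → 1: 6/13
  0 → 4: 16/16
  1 → 2: 6/6
  2 → 3: 1/19
  2 → 4: 5/5
  3 → 4: 1/6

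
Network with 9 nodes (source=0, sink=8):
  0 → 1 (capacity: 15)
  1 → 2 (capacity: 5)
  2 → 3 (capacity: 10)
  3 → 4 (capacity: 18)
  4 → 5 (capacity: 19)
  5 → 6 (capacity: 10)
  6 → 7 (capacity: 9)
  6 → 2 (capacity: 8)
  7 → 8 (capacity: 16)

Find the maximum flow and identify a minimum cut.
Max flow = 5, Min cut edges: (1,2)

Maximum flow: 5
Minimum cut: (1,2)
Partition: S = [0, 1], T = [2, 3, 4, 5, 6, 7, 8]

Max-flow min-cut theorem verified: both equal 5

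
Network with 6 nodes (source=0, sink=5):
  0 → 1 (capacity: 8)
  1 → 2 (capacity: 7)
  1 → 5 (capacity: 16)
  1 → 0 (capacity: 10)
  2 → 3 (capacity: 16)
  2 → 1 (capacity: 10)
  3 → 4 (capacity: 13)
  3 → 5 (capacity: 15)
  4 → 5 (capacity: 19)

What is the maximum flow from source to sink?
Maximum flow = 8

Max flow: 8

Flow assignment:
  0 → 1: 8/8
  1 → 5: 8/16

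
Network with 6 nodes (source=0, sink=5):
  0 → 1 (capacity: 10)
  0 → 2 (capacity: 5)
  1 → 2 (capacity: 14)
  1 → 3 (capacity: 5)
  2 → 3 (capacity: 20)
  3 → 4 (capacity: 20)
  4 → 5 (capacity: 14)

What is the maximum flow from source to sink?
Maximum flow = 14

Max flow: 14

Flow assignment:
  0 → 1: 9/10
  0 → 2: 5/5
  1 → 2: 5/14
  1 → 3: 4/5
  2 → 3: 10/20
  3 → 4: 14/20
  4 → 5: 14/14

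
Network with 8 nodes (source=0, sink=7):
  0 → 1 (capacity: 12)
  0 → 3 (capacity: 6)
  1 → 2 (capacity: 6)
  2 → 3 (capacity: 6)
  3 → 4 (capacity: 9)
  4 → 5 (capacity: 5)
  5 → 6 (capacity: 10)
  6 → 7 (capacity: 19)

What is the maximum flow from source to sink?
Maximum flow = 5

Max flow: 5

Flow assignment:
  0 → 1: 5/12
  1 → 2: 5/6
  2 → 3: 5/6
  3 → 4: 5/9
  4 → 5: 5/5
  5 → 6: 5/10
  6 → 7: 5/19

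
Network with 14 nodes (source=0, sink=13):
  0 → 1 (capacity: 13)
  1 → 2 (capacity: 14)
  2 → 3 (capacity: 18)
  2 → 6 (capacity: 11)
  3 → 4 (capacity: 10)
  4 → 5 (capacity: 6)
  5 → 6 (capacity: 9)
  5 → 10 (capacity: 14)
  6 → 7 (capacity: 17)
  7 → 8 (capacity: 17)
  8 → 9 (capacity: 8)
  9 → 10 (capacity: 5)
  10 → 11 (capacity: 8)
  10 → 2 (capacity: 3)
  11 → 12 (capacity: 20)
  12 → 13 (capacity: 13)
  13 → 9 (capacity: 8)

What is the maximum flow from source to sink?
Maximum flow = 8

Max flow: 8

Flow assignment:
  0 → 1: 8/13
  1 → 2: 8/14
  2 → 3: 6/18
  2 → 6: 5/11
  3 → 4: 6/10
  4 → 5: 6/6
  5 → 10: 6/14
  6 → 7: 5/17
  7 → 8: 5/17
  8 → 9: 5/8
  9 → 10: 5/5
  10 → 11: 8/8
  10 → 2: 3/3
  11 → 12: 8/20
  12 → 13: 8/13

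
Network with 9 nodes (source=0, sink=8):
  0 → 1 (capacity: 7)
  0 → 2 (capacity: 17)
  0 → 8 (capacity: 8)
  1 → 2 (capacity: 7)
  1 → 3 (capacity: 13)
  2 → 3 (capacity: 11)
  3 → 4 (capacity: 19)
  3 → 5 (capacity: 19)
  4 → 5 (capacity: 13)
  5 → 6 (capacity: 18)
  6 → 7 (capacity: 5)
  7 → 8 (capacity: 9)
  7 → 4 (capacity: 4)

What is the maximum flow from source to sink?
Maximum flow = 13

Max flow: 13

Flow assignment:
  0 → 2: 5/17
  0 → 8: 8/8
  2 → 3: 5/11
  3 → 5: 5/19
  5 → 6: 5/18
  6 → 7: 5/5
  7 → 8: 5/9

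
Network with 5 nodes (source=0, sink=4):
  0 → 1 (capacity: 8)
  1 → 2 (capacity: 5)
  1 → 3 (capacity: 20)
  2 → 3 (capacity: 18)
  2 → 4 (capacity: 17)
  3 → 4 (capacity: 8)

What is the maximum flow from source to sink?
Maximum flow = 8

Max flow: 8

Flow assignment:
  0 → 1: 8/8
  1 → 2: 5/5
  1 → 3: 3/20
  2 → 4: 5/17
  3 → 4: 3/8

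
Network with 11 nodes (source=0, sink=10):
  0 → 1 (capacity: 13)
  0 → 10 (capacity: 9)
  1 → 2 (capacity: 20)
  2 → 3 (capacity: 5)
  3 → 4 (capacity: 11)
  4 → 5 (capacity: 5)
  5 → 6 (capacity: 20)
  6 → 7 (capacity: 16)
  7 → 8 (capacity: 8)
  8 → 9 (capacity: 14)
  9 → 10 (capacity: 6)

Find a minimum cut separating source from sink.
Min cut value = 14, edges: (0,10), (4,5)

Min cut value: 14
Partition: S = [0, 1, 2, 3, 4], T = [5, 6, 7, 8, 9, 10]
Cut edges: (0,10), (4,5)

By max-flow min-cut theorem, max flow = min cut = 14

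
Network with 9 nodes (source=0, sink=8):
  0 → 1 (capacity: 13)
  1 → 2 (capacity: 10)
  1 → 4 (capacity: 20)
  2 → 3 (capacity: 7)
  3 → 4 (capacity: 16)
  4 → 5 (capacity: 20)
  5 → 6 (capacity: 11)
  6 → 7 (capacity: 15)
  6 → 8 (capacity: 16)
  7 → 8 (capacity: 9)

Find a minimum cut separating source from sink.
Min cut value = 11, edges: (5,6)

Min cut value: 11
Partition: S = [0, 1, 2, 3, 4, 5], T = [6, 7, 8]
Cut edges: (5,6)

By max-flow min-cut theorem, max flow = min cut = 11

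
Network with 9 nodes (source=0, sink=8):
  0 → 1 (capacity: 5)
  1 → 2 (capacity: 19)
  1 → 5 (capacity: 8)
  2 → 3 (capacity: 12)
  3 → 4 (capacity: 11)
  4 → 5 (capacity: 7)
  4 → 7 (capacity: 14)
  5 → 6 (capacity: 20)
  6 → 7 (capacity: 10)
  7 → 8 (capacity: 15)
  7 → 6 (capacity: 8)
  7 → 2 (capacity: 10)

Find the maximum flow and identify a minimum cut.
Max flow = 5, Min cut edges: (0,1)

Maximum flow: 5
Minimum cut: (0,1)
Partition: S = [0], T = [1, 2, 3, 4, 5, 6, 7, 8]

Max-flow min-cut theorem verified: both equal 5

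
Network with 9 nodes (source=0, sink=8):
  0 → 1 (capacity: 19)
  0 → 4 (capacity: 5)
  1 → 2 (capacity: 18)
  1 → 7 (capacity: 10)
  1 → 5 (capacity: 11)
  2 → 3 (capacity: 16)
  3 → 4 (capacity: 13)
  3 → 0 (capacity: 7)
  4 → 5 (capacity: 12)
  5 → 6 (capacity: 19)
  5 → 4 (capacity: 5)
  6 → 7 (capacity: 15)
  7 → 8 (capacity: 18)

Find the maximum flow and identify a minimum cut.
Max flow = 18, Min cut edges: (7,8)

Maximum flow: 18
Minimum cut: (7,8)
Partition: S = [0, 1, 2, 3, 4, 5, 6, 7], T = [8]

Max-flow min-cut theorem verified: both equal 18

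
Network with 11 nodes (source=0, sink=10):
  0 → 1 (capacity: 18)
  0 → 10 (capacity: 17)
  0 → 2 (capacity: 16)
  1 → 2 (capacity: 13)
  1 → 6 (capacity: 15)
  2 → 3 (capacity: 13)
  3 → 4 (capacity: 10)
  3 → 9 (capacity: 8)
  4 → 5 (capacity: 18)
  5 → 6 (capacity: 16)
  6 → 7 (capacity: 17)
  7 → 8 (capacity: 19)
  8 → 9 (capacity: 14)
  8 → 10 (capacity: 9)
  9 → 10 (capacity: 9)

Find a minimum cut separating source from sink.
Min cut value = 35, edges: (0,10), (8,10), (9,10)

Min cut value: 35
Partition: S = [0, 1, 2, 3, 4, 5, 6, 7, 8, 9], T = [10]
Cut edges: (0,10), (8,10), (9,10)

By max-flow min-cut theorem, max flow = min cut = 35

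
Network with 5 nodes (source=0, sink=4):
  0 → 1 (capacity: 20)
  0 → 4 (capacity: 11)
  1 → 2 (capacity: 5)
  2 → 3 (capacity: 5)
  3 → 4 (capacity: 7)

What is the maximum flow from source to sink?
Maximum flow = 16

Max flow: 16

Flow assignment:
  0 → 1: 5/20
  0 → 4: 11/11
  1 → 2: 5/5
  2 → 3: 5/5
  3 → 4: 5/7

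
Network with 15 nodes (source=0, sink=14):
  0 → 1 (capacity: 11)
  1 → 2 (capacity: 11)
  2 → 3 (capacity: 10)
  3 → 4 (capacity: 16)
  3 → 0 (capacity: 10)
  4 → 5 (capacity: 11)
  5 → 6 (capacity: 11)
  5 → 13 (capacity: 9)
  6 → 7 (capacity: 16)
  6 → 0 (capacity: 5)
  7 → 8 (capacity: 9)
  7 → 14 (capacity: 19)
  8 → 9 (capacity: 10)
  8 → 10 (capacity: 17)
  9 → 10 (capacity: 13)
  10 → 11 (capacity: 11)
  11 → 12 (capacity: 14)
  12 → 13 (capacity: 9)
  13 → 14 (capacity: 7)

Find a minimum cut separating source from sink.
Min cut value = 10, edges: (2,3)

Min cut value: 10
Partition: S = [0, 1, 2], T = [3, 4, 5, 6, 7, 8, 9, 10, 11, 12, 13, 14]
Cut edges: (2,3)

By max-flow min-cut theorem, max flow = min cut = 10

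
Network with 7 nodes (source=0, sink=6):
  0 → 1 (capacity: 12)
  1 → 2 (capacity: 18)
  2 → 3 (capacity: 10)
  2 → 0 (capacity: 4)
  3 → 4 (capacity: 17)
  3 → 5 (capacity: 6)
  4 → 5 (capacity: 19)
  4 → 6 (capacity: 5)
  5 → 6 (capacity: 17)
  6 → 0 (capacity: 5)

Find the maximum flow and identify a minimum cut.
Max flow = 10, Min cut edges: (2,3)

Maximum flow: 10
Minimum cut: (2,3)
Partition: S = [0, 1, 2], T = [3, 4, 5, 6]

Max-flow min-cut theorem verified: both equal 10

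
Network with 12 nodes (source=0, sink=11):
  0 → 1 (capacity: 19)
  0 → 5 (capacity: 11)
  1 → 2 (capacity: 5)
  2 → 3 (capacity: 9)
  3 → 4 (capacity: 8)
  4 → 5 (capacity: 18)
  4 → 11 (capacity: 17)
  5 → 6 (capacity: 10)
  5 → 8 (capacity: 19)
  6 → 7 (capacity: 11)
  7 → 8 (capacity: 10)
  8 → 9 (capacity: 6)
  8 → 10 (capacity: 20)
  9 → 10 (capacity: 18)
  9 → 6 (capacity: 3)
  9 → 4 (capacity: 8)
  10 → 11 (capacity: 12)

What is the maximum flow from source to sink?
Maximum flow = 16

Max flow: 16

Flow assignment:
  0 → 1: 5/19
  0 → 5: 11/11
  1 → 2: 5/5
  2 → 3: 5/9
  3 → 4: 5/8
  4 → 11: 5/17
  5 → 8: 11/19
  8 → 10: 11/20
  10 → 11: 11/12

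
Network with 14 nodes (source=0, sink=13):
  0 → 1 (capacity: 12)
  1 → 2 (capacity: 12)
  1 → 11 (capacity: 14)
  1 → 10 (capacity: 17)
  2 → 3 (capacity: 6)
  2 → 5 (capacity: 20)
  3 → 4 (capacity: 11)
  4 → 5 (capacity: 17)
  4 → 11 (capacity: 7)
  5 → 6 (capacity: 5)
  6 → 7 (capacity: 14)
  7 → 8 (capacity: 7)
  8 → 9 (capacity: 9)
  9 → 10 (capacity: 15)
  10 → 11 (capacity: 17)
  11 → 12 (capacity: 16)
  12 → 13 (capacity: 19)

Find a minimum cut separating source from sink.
Min cut value = 12, edges: (0,1)

Min cut value: 12
Partition: S = [0], T = [1, 2, 3, 4, 5, 6, 7, 8, 9, 10, 11, 12, 13]
Cut edges: (0,1)

By max-flow min-cut theorem, max flow = min cut = 12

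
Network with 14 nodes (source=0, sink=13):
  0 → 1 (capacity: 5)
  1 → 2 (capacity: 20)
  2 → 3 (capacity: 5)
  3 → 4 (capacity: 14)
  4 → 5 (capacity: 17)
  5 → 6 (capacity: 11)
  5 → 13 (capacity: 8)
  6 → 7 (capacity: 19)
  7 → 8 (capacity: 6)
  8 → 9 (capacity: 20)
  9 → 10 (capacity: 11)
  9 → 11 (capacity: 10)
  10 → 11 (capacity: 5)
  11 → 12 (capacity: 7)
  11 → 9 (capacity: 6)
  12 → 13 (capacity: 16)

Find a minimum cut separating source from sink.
Min cut value = 5, edges: (2,3)

Min cut value: 5
Partition: S = [0, 1, 2], T = [3, 4, 5, 6, 7, 8, 9, 10, 11, 12, 13]
Cut edges: (2,3)

By max-flow min-cut theorem, max flow = min cut = 5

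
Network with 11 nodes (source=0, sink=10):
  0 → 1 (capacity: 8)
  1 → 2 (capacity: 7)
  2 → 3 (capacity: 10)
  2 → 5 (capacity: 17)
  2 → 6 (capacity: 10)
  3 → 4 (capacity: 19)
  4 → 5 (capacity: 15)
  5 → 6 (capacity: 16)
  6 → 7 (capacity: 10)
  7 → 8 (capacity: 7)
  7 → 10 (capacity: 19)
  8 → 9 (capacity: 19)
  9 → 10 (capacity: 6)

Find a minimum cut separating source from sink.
Min cut value = 7, edges: (1,2)

Min cut value: 7
Partition: S = [0, 1], T = [2, 3, 4, 5, 6, 7, 8, 9, 10]
Cut edges: (1,2)

By max-flow min-cut theorem, max flow = min cut = 7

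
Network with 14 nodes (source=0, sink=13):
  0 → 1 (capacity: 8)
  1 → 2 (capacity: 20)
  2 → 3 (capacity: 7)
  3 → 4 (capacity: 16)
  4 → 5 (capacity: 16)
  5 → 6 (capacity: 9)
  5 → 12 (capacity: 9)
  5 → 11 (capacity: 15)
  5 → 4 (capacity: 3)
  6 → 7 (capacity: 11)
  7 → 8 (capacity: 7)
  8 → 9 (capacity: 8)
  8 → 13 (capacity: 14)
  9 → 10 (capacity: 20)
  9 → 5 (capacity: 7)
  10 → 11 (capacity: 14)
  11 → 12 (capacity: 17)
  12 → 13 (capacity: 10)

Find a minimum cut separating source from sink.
Min cut value = 7, edges: (2,3)

Min cut value: 7
Partition: S = [0, 1, 2], T = [3, 4, 5, 6, 7, 8, 9, 10, 11, 12, 13]
Cut edges: (2,3)

By max-flow min-cut theorem, max flow = min cut = 7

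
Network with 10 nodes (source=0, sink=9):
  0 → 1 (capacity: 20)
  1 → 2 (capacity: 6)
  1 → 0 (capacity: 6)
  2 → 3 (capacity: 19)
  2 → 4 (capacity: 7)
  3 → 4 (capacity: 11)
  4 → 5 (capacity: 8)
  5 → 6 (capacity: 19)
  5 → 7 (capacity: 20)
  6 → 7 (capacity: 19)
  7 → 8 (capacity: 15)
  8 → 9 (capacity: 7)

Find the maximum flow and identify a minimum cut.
Max flow = 6, Min cut edges: (1,2)

Maximum flow: 6
Minimum cut: (1,2)
Partition: S = [0, 1], T = [2, 3, 4, 5, 6, 7, 8, 9]

Max-flow min-cut theorem verified: both equal 6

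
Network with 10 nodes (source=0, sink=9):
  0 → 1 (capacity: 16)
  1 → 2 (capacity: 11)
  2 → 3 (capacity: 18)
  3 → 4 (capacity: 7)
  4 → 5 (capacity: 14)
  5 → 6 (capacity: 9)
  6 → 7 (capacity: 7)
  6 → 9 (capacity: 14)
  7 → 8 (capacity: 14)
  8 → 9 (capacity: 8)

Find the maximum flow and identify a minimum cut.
Max flow = 7, Min cut edges: (3,4)

Maximum flow: 7
Minimum cut: (3,4)
Partition: S = [0, 1, 2, 3], T = [4, 5, 6, 7, 8, 9]

Max-flow min-cut theorem verified: both equal 7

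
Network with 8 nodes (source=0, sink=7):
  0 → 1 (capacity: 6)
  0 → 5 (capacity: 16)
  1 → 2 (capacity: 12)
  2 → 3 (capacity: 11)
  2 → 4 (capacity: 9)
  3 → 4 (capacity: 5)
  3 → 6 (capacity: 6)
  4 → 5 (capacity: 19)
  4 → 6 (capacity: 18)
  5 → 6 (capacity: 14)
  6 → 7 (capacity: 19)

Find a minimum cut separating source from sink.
Min cut value = 19, edges: (6,7)

Min cut value: 19
Partition: S = [0, 1, 2, 3, 4, 5, 6], T = [7]
Cut edges: (6,7)

By max-flow min-cut theorem, max flow = min cut = 19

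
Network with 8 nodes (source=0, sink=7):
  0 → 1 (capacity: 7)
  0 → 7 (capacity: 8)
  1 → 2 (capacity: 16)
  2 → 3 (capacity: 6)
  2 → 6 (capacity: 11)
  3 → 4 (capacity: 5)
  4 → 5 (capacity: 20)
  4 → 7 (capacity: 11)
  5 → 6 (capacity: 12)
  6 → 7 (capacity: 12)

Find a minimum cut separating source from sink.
Min cut value = 15, edges: (0,1), (0,7)

Min cut value: 15
Partition: S = [0], T = [1, 2, 3, 4, 5, 6, 7]
Cut edges: (0,1), (0,7)

By max-flow min-cut theorem, max flow = min cut = 15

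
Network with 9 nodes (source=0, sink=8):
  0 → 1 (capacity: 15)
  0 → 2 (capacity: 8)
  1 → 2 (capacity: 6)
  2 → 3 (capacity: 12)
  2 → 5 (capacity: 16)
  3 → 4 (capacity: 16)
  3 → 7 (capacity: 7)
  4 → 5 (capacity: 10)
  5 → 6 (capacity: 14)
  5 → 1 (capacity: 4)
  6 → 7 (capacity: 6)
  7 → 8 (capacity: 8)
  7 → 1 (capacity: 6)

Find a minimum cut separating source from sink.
Min cut value = 8, edges: (7,8)

Min cut value: 8
Partition: S = [0, 1, 2, 3, 4, 5, 6, 7], T = [8]
Cut edges: (7,8)

By max-flow min-cut theorem, max flow = min cut = 8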